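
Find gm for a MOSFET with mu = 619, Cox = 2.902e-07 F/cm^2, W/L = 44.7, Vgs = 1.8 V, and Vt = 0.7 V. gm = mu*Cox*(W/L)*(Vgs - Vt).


Step 1: Vov = Vgs - Vt = 1.8 - 0.7 = 1.1 V
Step 2: gm = mu * Cox * (W/L) * Vov
Step 3: gm = 619 * 2.902e-07 * 44.7 * 1.1 = 8.83e-03 S

8.83e-03


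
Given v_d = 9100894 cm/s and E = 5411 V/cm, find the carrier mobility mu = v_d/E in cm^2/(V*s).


Step 1: mu = v_d / E
Step 2: mu = 9100894 / 5411
Step 3: mu = 1681.92 cm^2/(V*s)

1681.92


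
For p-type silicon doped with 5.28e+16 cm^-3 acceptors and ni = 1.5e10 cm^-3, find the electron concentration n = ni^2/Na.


Step 1: Majority hole concentration p ≈ Na = 5.28e+16 cm^-3
Step 2: n = ni^2 / Na = (1.5e10)^2 / 5.28e+16
Step 3: n = 4.26e+03 cm^-3

4.26e+03


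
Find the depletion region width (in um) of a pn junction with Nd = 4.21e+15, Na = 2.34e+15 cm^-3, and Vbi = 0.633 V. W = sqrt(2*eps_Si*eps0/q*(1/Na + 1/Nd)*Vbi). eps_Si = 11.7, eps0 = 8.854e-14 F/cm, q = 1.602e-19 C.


Step 1: 1/Na + 1/Nd = 1/2.34e+15 + 1/4.21e+15 = 6.64880e-16
Step 2: 2*eps*eps0/q = 2*11.7*8.854e-14/1.602e-19 = 1.293281e+07
Step 3: W^2 = 1.293281e+07 * 6.64880e-16 * 0.633 = 5.44302e-09
Step 4: W = sqrt(5.44302e-09) = 7.378e-05 cm = 0.7378 um

0.7378


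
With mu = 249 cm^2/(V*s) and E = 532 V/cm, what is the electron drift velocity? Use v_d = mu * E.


Step 1: v_d = mu * E
Step 2: v_d = 249 * 532 = 132468
Step 3: v_d = 1.32e+05 cm/s

1.32e+05


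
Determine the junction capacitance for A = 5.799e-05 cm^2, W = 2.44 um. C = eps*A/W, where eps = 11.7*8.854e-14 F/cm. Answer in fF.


Step 1: eps_Si = 11.7 * 8.854e-14 = 1.035918e-12 F/cm
Step 2: W in cm = 2.44 * 1e-4 = 2.44e-04 cm
Step 3: C = 1.035918e-12 * 5.799e-05 / 2.44e-04 = 2.462003e-13 F
Step 4: C = 246.2 fF

246.2


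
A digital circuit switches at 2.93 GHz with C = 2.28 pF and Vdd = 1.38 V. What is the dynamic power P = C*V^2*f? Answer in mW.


Step 1: V^2 = 1.38^2 = 1.9044 V^2
Step 2: P = C*V^2*f = 2.28e-12 F * 1.9044 * 2.93e9 Hz
Step 3: P = 1.272215376e-02 W
Step 4: P = 12.722 mW

12.722


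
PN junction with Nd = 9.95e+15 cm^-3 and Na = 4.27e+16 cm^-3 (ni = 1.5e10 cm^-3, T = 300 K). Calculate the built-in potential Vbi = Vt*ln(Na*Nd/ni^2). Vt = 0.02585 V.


Step 1: Compute Na*Nd/ni^2 = 4.27e+16 * 9.95e+15 / (1.5e10)^2 = 1.8883e+12
Step 2: ln(1.8883e+12) = 28.2667
Step 3: Vbi = 0.02585 * 28.2667 = 0.731 V

0.731


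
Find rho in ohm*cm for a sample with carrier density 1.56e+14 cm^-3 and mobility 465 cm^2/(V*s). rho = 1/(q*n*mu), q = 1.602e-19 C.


Step 1: sigma = q * n * mu = 1.602e-19 * 1.56e+14 * 465 = 1.16209e-02 S/cm
Step 2: rho = 1 / sigma = 1 / 1.16209e-02 = 86.05 ohm*cm

86.05


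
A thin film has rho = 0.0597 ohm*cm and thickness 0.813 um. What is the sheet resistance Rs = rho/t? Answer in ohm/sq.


Step 1: Convert thickness to cm: t = 0.813 um = 8.1300e-05 cm
Step 2: Rs = rho / t = 0.0597 / 8.1300e-05
Step 3: Rs = 734.3 ohm/sq

734.3


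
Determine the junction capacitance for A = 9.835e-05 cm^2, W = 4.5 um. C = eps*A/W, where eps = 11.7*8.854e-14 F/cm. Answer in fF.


Step 1: eps_Si = 11.7 * 8.854e-14 = 1.035918e-12 F/cm
Step 2: W in cm = 4.5 * 1e-4 = 4.50e-04 cm
Step 3: C = 1.035918e-12 * 9.835e-05 / 4.50e-04 = 2.264056e-13 F
Step 4: C = 226.41 fF

226.41


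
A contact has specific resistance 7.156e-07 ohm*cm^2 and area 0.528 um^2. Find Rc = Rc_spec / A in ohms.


Step 1: Convert area to cm^2: 0.528 um^2 = 5.2800e-09 cm^2
Step 2: Rc = Rc_spec / A = 7.156e-07 / 5.2800e-09
Step 3: Rc = 1.36e+02 ohms

1.36e+02


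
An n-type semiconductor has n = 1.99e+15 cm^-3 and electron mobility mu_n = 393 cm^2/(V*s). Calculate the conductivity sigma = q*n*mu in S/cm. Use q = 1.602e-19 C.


Step 1: sigma = q * n * mu
Step 2: sigma = 1.602e-19 * 1.99e+15 * 393
Step 3: sigma = 1.253e-01 S/cm

1.253e-01


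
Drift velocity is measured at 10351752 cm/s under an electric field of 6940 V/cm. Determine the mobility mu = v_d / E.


Step 1: mu = v_d / E
Step 2: mu = 10351752 / 6940
Step 3: mu = 1491.61 cm^2/(V*s)

1491.61


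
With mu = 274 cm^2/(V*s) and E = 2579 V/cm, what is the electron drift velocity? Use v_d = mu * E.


Step 1: v_d = mu * E
Step 2: v_d = 274 * 2579 = 706646
Step 3: v_d = 7.07e+05 cm/s

7.07e+05


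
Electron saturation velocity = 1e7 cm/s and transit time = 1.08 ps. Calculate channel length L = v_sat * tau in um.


Step 1: tau in seconds = 1.08 ps * 1e-12 = 1.0800e-12 s
Step 2: L = v_sat * tau = 1e7 * 1.0800e-12 = 1.0800e-05 cm
Step 3: L in um = 1.0800e-05 * 1e4 = 0.108 um

0.108


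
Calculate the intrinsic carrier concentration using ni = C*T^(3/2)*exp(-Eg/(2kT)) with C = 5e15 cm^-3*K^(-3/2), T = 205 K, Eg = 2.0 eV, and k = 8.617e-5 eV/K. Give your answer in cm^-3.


Step 1: Compute kT = 8.617e-5 * 205 = 0.01766485 eV
Step 2: Exponent = -Eg/(2kT) = -2.0/(2*0.01766485) = -56.60959
Step 3: T^(3/2) = 205^1.5 = 2935.15
Step 4: ni = 5e15 * 2935.15 * exp(-56.60959) = 3.81e-06 cm^-3

3.81e-06


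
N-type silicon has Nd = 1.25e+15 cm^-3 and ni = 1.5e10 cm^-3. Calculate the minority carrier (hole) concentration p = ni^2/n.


Step 1: Since Nd >> ni, n ≈ Nd = 1.25e+15 cm^-3
Step 2: p = ni^2 / n = (1.5e10)^2 / 1.25e+15
Step 3: p = 2.25e20 / 1.25e+15 = 1.80e+05 cm^-3

1.80e+05


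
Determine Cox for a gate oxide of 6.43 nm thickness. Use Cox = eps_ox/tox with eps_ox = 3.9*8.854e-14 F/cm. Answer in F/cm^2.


Step 1: eps_ox = 3.9 * 8.854e-14 = 3.45306e-13 F/cm
Step 2: tox in cm = 6.43 nm * 1e-7 = 6.4300e-07 cm
Step 3: Cox = 3.45306e-13 / 6.4300e-07 = 5.37e-07 F/cm^2

5.37e-07


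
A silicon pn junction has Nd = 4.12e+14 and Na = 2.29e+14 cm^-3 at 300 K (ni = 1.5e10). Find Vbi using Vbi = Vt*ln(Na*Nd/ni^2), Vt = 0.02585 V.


Step 1: Compute Na*Nd/ni^2 = 2.29e+14 * 4.12e+14 / (1.5e10)^2 = 4.1932e+08
Step 2: ln(4.1932e+08) = 19.8541
Step 3: Vbi = 0.02585 * 19.8541 = 0.513 V

0.513


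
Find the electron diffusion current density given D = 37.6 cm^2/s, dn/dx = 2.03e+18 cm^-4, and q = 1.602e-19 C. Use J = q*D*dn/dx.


Step 1: J = q * D * (dn/dx)
Step 2: J = 1.602e-19 * 37.6 * 2.03e+18
Step 3: J = 1.22e+01 A/cm^2

1.22e+01


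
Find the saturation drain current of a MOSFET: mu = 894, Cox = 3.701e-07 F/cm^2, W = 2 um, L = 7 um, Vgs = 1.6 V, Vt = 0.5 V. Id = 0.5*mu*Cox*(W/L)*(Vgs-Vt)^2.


Step 1: Overdrive voltage Vov = Vgs - Vt = 1.6 - 0.5 = 1.1 V
Step 2: W/L = 2/7 = 0.285714
Step 3: Id = 0.5 * 894 * 3.701e-07 * 0.285714 * 1.1^2
Step 4: Id = 5.72e-05 A

5.72e-05


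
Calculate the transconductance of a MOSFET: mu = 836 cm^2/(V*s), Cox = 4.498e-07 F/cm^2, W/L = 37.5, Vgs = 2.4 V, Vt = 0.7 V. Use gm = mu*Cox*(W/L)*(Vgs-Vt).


Step 1: Vov = Vgs - Vt = 2.4 - 0.7 = 1.7 V
Step 2: gm = mu * Cox * (W/L) * Vov
Step 3: gm = 836 * 4.498e-07 * 37.5 * 1.7 = 2.40e-02 S

2.40e-02


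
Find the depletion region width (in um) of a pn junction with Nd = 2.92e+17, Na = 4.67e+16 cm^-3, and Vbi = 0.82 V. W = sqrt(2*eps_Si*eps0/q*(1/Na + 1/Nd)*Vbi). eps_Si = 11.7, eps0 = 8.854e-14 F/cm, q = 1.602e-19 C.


Step 1: 1/Na + 1/Nd = 1/4.67e+16 + 1/2.92e+17 = 2.48379e-17
Step 2: 2*eps*eps0/q = 2*11.7*8.854e-14/1.602e-19 = 1.293281e+07
Step 3: W^2 = 1.293281e+07 * 2.48379e-17 * 0.82 = 2.63404e-10
Step 4: W = sqrt(2.63404e-10) = 1.623e-05 cm = 0.1623 um

0.1623


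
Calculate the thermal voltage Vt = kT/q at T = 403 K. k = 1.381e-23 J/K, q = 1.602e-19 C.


Step 1: kT = 1.381e-23 * 403 = 5.56543e-21 J
Step 2: Vt = kT/q = 5.56543e-21 / 1.602e-19
Step 3: Vt = 0.03474 V

0.03474


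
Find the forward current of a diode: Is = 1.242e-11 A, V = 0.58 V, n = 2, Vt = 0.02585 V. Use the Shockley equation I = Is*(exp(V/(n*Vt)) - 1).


Step 1: V/(n*Vt) = 0.58/(2*0.02585) = 11.2186
Step 2: exp(11.2186) = 7.4503e+04
Step 3: I = 1.242e-11 * (7.4503e+04 - 1) = 9.25e-07 A

9.25e-07


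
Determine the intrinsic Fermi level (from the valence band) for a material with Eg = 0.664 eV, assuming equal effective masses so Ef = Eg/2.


Step 1: For an intrinsic semiconductor, the Fermi level sits at midgap.
Step 2: Ef = Eg / 2 = 0.664 / 2 = 0.332 eV

0.332


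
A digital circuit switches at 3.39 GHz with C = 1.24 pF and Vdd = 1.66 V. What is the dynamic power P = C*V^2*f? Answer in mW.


Step 1: V^2 = 1.66^2 = 2.7556 V^2
Step 2: P = C*V^2*f = 1.24e-12 F * 2.7556 * 3.39e9 Hz
Step 3: P = 1.158344016e-02 W
Step 4: P = 11.583 mW

11.583


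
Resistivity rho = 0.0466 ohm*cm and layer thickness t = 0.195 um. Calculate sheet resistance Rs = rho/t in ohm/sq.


Step 1: Convert thickness to cm: t = 0.195 um = 1.9500e-05 cm
Step 2: Rs = rho / t = 0.0466 / 1.9500e-05
Step 3: Rs = 2389.7 ohm/sq

2389.7


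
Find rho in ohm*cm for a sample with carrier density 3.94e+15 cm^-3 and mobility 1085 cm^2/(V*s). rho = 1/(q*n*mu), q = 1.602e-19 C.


Step 1: sigma = q * n * mu = 1.602e-19 * 3.94e+15 * 1085 = 6.84839e-01 S/cm
Step 2: rho = 1 / sigma = 1 / 6.84839e-01 = 1.46 ohm*cm

1.46


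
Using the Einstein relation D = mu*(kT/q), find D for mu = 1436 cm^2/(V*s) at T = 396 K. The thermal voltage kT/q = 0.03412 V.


Step 1: D = mu * (kT/q)
Step 2: D = 1436 * 0.03412
Step 3: D = 49.0 cm^2/s

49.0


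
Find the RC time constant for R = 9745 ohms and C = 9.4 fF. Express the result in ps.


Step 1: tau = R * C
Step 2: tau = 9745 * 9.4 fF = 9745 * 9.4e-15 F
Step 3: tau = 9.1603e-11 s = 91.603 ps

91.603


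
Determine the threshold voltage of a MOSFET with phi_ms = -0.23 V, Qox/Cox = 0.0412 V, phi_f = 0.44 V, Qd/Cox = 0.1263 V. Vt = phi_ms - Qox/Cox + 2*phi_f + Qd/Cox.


Step 1: Vt = phi_ms - Qox/Cox + 2*phi_f + Qd/Cox
Step 2: Vt = -0.23 - 0.0412 + 2*0.44 + 0.1263
Step 3: Vt = -0.23 - 0.0412 + 0.88 + 0.1263
Step 4: Vt = 0.7351 V

0.7351


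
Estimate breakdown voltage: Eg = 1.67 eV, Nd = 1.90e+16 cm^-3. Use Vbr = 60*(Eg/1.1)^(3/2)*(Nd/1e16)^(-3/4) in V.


Step 1: Eg/1.1 = 1.67/1.1 = 1.518182
Step 2: (Eg/1.1)^1.5 = 1.518182^1.5 = 1.870621
Step 3: (Nd/1e16)^(-0.75) = (1.9)^(-0.75) = 0.617924
Step 4: Vbr = 60 * 1.870621 * 0.617924 = 69.4 V

69.4


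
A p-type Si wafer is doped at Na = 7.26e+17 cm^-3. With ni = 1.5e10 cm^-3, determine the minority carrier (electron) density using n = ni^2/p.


Step 1: Majority hole concentration p ≈ Na = 7.26e+17 cm^-3
Step 2: n = ni^2 / Na = (1.5e10)^2 / 7.26e+17
Step 3: n = 3.10e+02 cm^-3

3.10e+02


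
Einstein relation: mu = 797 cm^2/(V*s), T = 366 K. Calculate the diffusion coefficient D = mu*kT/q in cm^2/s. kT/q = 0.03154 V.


Step 1: D = mu * (kT/q)
Step 2: D = 797 * 0.03154
Step 3: D = 25.14 cm^2/s

25.14


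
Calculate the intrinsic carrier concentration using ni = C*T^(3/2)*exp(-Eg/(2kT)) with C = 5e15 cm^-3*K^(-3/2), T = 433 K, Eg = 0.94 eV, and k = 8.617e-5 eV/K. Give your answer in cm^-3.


Step 1: Compute kT = 8.617e-5 * 433 = 0.03731161 eV
Step 2: Exponent = -Eg/(2kT) = -0.94/(2*0.03731161) = -12.59662
Step 3: T^(3/2) = 433^1.5 = 9010.15
Step 4: ni = 5e15 * 9010.15 * exp(-12.59662) = 1.52e+14 cm^-3

1.52e+14


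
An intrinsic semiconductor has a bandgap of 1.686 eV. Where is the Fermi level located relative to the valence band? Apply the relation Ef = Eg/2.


Step 1: For an intrinsic semiconductor, the Fermi level sits at midgap.
Step 2: Ef = Eg / 2 = 1.686 / 2 = 0.843 eV

0.843


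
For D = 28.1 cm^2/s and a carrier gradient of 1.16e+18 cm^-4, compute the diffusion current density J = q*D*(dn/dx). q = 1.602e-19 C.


Step 1: J = q * D * (dn/dx)
Step 2: J = 1.602e-19 * 28.1 * 1.16e+18
Step 3: J = 5.22e+00 A/cm^2

5.22e+00


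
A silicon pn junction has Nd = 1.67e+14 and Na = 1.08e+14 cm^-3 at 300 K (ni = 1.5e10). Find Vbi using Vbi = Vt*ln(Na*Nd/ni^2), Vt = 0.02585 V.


Step 1: Compute Na*Nd/ni^2 = 1.08e+14 * 1.67e+14 / (1.5e10)^2 = 8.0160e+07
Step 2: ln(8.0160e+07) = 18.1995
Step 3: Vbi = 0.02585 * 18.1995 = 0.47 V

0.47


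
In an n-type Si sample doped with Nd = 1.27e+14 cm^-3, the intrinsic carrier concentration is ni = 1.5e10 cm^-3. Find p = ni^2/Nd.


Step 1: Since Nd >> ni, n ≈ Nd = 1.27e+14 cm^-3
Step 2: p = ni^2 / n = (1.5e10)^2 / 1.27e+14
Step 3: p = 2.25e20 / 1.27e+14 = 1.77e+06 cm^-3

1.77e+06


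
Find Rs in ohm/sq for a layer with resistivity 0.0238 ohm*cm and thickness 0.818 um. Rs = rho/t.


Step 1: Convert thickness to cm: t = 0.818 um = 8.1800e-05 cm
Step 2: Rs = rho / t = 0.0238 / 8.1800e-05
Step 3: Rs = 291.0 ohm/sq

291.0


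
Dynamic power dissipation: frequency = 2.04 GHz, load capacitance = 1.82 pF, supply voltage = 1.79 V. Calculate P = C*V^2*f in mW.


Step 1: V^2 = 1.79^2 = 3.2041 V^2
Step 2: P = C*V^2*f = 1.82e-12 F * 3.2041 * 2.04e9 Hz
Step 3: P = 1.189618248e-02 W
Step 4: P = 11.896 mW

11.896


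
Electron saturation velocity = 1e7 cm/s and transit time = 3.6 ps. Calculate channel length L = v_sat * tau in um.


Step 1: tau in seconds = 3.6 ps * 1e-12 = 3.6000e-12 s
Step 2: L = v_sat * tau = 1e7 * 3.6000e-12 = 3.6000e-05 cm
Step 3: L in um = 3.6000e-05 * 1e4 = 0.36 um

0.36


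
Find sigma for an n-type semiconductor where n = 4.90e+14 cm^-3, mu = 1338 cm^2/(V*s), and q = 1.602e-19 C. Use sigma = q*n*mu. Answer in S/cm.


Step 1: sigma = q * n * mu
Step 2: sigma = 1.602e-19 * 4.90e+14 * 1338
Step 3: sigma = 1.050e-01 S/cm

1.050e-01


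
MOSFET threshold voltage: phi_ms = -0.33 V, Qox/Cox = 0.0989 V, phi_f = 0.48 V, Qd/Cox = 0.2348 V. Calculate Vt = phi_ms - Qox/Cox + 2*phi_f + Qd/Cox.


Step 1: Vt = phi_ms - Qox/Cox + 2*phi_f + Qd/Cox
Step 2: Vt = -0.33 - 0.0989 + 2*0.48 + 0.2348
Step 3: Vt = -0.33 - 0.0989 + 0.96 + 0.2348
Step 4: Vt = 0.7659 V

0.7659


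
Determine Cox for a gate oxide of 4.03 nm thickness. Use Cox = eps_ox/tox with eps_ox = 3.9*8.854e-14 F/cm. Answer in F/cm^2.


Step 1: eps_ox = 3.9 * 8.854e-14 = 3.45306e-13 F/cm
Step 2: tox in cm = 4.03 nm * 1e-7 = 4.0300e-07 cm
Step 3: Cox = 3.45306e-13 / 4.0300e-07 = 8.57e-07 F/cm^2

8.57e-07


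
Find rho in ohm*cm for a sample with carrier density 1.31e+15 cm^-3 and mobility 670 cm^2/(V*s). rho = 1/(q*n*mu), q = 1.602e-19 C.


Step 1: sigma = q * n * mu = 1.602e-19 * 1.31e+15 * 670 = 1.40608e-01 S/cm
Step 2: rho = 1 / sigma = 1 / 1.40608e-01 = 7.112 ohm*cm

7.112


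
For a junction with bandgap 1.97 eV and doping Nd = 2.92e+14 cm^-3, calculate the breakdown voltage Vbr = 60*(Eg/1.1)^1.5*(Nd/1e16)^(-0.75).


Step 1: Eg/1.1 = 1.97/1.1 = 1.790909
Step 2: (Eg/1.1)^1.5 = 1.790909^1.5 = 2.396681
Step 3: (Nd/1e16)^(-0.75) = (0.0292)^(-0.75) = 14.156727
Step 4: Vbr = 60 * 2.396681 * 14.156727 = 2035.7 V

2035.7


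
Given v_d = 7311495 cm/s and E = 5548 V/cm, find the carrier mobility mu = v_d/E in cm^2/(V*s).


Step 1: mu = v_d / E
Step 2: mu = 7311495 / 5548
Step 3: mu = 1317.86 cm^2/(V*s)

1317.86


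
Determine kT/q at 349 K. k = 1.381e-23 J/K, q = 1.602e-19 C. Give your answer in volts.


Step 1: kT = 1.381e-23 * 349 = 4.81969e-21 J
Step 2: Vt = kT/q = 4.81969e-21 / 1.602e-19
Step 3: Vt = 0.03009 V

0.03009


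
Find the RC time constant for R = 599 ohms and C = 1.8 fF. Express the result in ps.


Step 1: tau = R * C
Step 2: tau = 599 * 1.8 fF = 599 * 1.8e-15 F
Step 3: tau = 1.0782e-12 s = 1.0782 ps

1.0782


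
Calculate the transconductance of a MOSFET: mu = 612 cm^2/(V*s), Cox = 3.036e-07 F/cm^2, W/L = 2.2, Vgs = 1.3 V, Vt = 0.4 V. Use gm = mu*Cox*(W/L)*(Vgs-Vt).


Step 1: Vov = Vgs - Vt = 1.3 - 0.4 = 0.9 V
Step 2: gm = mu * Cox * (W/L) * Vov
Step 3: gm = 612 * 3.036e-07 * 2.2 * 0.9 = 3.68e-04 S

3.68e-04


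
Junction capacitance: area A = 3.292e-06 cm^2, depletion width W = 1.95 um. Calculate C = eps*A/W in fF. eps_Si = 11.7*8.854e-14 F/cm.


Step 1: eps_Si = 11.7 * 8.854e-14 = 1.035918e-12 F/cm
Step 2: W in cm = 1.95 * 1e-4 = 1.95e-04 cm
Step 3: C = 1.035918e-12 * 3.292e-06 / 1.95e-04 = 1.748842e-14 F
Step 4: C = 17.49 fF

17.49


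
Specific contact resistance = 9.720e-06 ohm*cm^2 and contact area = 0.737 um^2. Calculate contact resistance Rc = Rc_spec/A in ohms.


Step 1: Convert area to cm^2: 0.737 um^2 = 7.3700e-09 cm^2
Step 2: Rc = Rc_spec / A = 9.720e-06 / 7.3700e-09
Step 3: Rc = 1.32e+03 ohms

1.32e+03


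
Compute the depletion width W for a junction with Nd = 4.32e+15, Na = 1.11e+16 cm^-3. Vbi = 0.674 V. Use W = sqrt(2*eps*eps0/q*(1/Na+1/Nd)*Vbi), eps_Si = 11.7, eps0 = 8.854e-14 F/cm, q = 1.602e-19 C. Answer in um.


Step 1: 1/Na + 1/Nd = 1/1.11e+16 + 1/4.32e+15 = 3.21572e-16
Step 2: 2*eps*eps0/q = 2*11.7*8.854e-14/1.602e-19 = 1.293281e+07
Step 3: W^2 = 1.293281e+07 * 3.21572e-16 * 0.674 = 2.80305e-09
Step 4: W = sqrt(2.80305e-09) = 5.294e-05 cm = 0.5294 um

0.5294


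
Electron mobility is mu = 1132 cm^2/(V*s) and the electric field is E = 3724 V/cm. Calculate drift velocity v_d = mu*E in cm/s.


Step 1: v_d = mu * E
Step 2: v_d = 1132 * 3724 = 4215568
Step 3: v_d = 4.22e+06 cm/s

4.22e+06


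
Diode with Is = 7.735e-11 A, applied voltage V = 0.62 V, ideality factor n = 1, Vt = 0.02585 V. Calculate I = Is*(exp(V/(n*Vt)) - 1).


Step 1: V/(n*Vt) = 0.62/(1*0.02585) = 23.9845
Step 2: exp(23.9845) = 2.6082e+10
Step 3: I = 7.735e-11 * (2.6082e+10 - 1) = 2.02e+00 A

2.02e+00


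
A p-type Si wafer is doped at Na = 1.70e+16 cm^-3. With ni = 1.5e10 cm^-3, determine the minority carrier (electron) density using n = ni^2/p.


Step 1: Majority hole concentration p ≈ Na = 1.70e+16 cm^-3
Step 2: n = ni^2 / Na = (1.5e10)^2 / 1.70e+16
Step 3: n = 1.32e+04 cm^-3

1.32e+04


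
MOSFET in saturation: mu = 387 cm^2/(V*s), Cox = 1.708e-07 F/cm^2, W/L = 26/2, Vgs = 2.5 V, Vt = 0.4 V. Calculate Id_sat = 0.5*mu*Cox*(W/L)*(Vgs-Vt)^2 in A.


Step 1: Overdrive voltage Vov = Vgs - Vt = 2.5 - 0.4 = 2.1 V
Step 2: W/L = 26/2 = 13
Step 3: Id = 0.5 * 387 * 1.708e-07 * 13 * 2.1^2
Step 4: Id = 1.89e-03 A

1.89e-03


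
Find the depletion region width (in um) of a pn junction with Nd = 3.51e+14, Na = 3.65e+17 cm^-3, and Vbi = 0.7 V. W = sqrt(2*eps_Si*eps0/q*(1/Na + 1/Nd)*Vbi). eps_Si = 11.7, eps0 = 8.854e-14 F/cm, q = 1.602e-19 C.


Step 1: 1/Na + 1/Nd = 1/3.65e+17 + 1/3.51e+14 = 2.85174e-15
Step 2: 2*eps*eps0/q = 2*11.7*8.854e-14/1.602e-19 = 1.293281e+07
Step 3: W^2 = 1.293281e+07 * 2.85174e-15 * 0.7 = 2.58167e-08
Step 4: W = sqrt(2.58167e-08) = 1.607e-04 cm = 1.607 um

1.607


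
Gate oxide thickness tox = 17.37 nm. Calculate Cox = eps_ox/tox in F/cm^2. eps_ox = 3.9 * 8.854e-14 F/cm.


Step 1: eps_ox = 3.9 * 8.854e-14 = 3.45306e-13 F/cm
Step 2: tox in cm = 17.37 nm * 1e-7 = 1.7370e-06 cm
Step 3: Cox = 3.45306e-13 / 1.7370e-06 = 1.99e-07 F/cm^2

1.99e-07


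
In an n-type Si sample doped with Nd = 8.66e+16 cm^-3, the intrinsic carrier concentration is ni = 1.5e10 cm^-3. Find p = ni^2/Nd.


Step 1: Since Nd >> ni, n ≈ Nd = 8.66e+16 cm^-3
Step 2: p = ni^2 / n = (1.5e10)^2 / 8.66e+16
Step 3: p = 2.25e20 / 8.66e+16 = 2.60e+03 cm^-3

2.60e+03


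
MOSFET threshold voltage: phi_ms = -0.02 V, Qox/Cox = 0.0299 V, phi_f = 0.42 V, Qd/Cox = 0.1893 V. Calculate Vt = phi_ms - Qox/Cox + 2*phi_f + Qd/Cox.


Step 1: Vt = phi_ms - Qox/Cox + 2*phi_f + Qd/Cox
Step 2: Vt = -0.02 - 0.0299 + 2*0.42 + 0.1893
Step 3: Vt = -0.02 - 0.0299 + 0.84 + 0.1893
Step 4: Vt = 0.9794 V

0.9794


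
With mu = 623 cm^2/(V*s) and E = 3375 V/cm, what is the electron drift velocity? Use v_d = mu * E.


Step 1: v_d = mu * E
Step 2: v_d = 623 * 3375 = 2102625
Step 3: v_d = 2.10e+06 cm/s

2.10e+06


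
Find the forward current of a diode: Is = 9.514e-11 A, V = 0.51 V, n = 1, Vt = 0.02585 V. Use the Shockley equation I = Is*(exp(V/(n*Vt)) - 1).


Step 1: V/(n*Vt) = 0.51/(1*0.02585) = 19.7292
Step 2: exp(19.7292) = 3.7007e+08
Step 3: I = 9.514e-11 * (3.7007e+08 - 1) = 3.52e-02 A

3.52e-02


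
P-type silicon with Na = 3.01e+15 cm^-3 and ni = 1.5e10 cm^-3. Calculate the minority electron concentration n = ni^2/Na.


Step 1: Majority hole concentration p ≈ Na = 3.01e+15 cm^-3
Step 2: n = ni^2 / Na = (1.5e10)^2 / 3.01e+15
Step 3: n = 7.48e+04 cm^-3

7.48e+04


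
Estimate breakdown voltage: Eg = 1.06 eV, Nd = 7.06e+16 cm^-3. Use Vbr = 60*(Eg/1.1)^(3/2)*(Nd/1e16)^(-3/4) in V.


Step 1: Eg/1.1 = 1.06/1.1 = 0.963636
Step 2: (Eg/1.1)^1.5 = 0.963636^1.5 = 0.945953
Step 3: (Nd/1e16)^(-0.75) = (7.06)^(-0.75) = 0.230885
Step 4: Vbr = 60 * 0.945953 * 0.230885 = 13.1 V

13.1


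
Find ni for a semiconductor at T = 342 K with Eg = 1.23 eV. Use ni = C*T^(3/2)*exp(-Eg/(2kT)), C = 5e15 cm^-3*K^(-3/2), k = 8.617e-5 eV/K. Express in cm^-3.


Step 1: Compute kT = 8.617e-5 * 342 = 0.02947014 eV
Step 2: Exponent = -Eg/(2kT) = -1.23/(2*0.02947014) = -20.86858
Step 3: T^(3/2) = 342^1.5 = 6324.69
Step 4: ni = 5e15 * 6324.69 * exp(-20.86858) = 2.73e+10 cm^-3

2.73e+10


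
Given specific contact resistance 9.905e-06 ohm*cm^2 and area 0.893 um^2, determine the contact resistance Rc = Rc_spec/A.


Step 1: Convert area to cm^2: 0.893 um^2 = 8.9300e-09 cm^2
Step 2: Rc = Rc_spec / A = 9.905e-06 / 8.9300e-09
Step 3: Rc = 1.11e+03 ohms

1.11e+03


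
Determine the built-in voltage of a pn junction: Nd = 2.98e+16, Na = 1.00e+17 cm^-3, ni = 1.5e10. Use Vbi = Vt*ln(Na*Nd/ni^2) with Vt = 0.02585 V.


Step 1: Compute Na*Nd/ni^2 = 1.00e+17 * 2.98e+16 / (1.5e10)^2 = 1.3244e+13
Step 2: ln(1.3244e+13) = 30.2146
Step 3: Vbi = 0.02585 * 30.2146 = 0.781 V

0.781


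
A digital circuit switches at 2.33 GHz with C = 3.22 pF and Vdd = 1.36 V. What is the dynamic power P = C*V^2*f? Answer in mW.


Step 1: V^2 = 1.36^2 = 1.8496 V^2
Step 2: P = C*V^2*f = 3.22e-12 F * 1.8496 * 2.33e9 Hz
Step 3: P = 1.387680896e-02 W
Step 4: P = 13.877 mW

13.877


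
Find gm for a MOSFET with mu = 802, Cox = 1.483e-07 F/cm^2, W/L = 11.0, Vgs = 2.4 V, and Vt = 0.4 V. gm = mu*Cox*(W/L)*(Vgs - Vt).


Step 1: Vov = Vgs - Vt = 2.4 - 0.4 = 2.0 V
Step 2: gm = mu * Cox * (W/L) * Vov
Step 3: gm = 802 * 1.483e-07 * 11.0 * 2.0 = 2.62e-03 S

2.62e-03


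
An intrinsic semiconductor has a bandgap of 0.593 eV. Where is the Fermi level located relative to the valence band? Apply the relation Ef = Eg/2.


Step 1: For an intrinsic semiconductor, the Fermi level sits at midgap.
Step 2: Ef = Eg / 2 = 0.593 / 2 = 0.2965 eV

0.2965


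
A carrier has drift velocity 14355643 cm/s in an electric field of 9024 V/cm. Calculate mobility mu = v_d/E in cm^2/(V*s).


Step 1: mu = v_d / E
Step 2: mu = 14355643 / 9024
Step 3: mu = 1590.83 cm^2/(V*s)

1590.83


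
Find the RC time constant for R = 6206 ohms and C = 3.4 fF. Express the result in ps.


Step 1: tau = R * C
Step 2: tau = 6206 * 3.4 fF = 6206 * 3.4e-15 F
Step 3: tau = 2.11004e-11 s = 21.1004 ps

21.1004


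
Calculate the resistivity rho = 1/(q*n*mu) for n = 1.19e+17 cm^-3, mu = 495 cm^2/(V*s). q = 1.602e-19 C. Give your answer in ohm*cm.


Step 1: sigma = q * n * mu = 1.602e-19 * 1.19e+17 * 495 = 9.43658e+00 S/cm
Step 2: rho = 1 / sigma = 1 / 9.43658e+00 = 0.106 ohm*cm

0.106


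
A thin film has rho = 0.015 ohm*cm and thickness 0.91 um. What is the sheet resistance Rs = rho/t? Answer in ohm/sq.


Step 1: Convert thickness to cm: t = 0.91 um = 9.1000e-05 cm
Step 2: Rs = rho / t = 0.015 / 9.1000e-05
Step 3: Rs = 164.8 ohm/sq

164.8


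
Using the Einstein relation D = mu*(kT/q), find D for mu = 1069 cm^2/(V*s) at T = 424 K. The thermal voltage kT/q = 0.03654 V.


Step 1: D = mu * (kT/q)
Step 2: D = 1069 * 0.03654
Step 3: D = 39.06 cm^2/s

39.06


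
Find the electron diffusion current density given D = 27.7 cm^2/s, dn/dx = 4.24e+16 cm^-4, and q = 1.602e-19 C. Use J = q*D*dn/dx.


Step 1: J = q * D * (dn/dx)
Step 2: J = 1.602e-19 * 27.7 * 4.24e+16
Step 3: J = 1.88e-01 A/cm^2

1.88e-01


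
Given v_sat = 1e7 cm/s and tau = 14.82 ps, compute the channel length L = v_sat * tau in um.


Step 1: tau in seconds = 14.82 ps * 1e-12 = 1.4820e-11 s
Step 2: L = v_sat * tau = 1e7 * 1.4820e-11 = 1.4820e-04 cm
Step 3: L in um = 1.4820e-04 * 1e4 = 1.482 um

1.482


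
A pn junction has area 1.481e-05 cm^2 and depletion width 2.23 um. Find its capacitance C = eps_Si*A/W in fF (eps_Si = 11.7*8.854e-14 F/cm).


Step 1: eps_Si = 11.7 * 8.854e-14 = 1.035918e-12 F/cm
Step 2: W in cm = 2.23 * 1e-4 = 2.23e-04 cm
Step 3: C = 1.035918e-12 * 1.481e-05 / 2.23e-04 = 6.879796e-14 F
Step 4: C = 68.8 fF

68.8


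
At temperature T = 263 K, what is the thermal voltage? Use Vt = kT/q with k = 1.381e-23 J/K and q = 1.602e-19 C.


Step 1: kT = 1.381e-23 * 263 = 3.63203e-21 J
Step 2: Vt = kT/q = 3.63203e-21 / 1.602e-19
Step 3: Vt = 0.02267 V

0.02267


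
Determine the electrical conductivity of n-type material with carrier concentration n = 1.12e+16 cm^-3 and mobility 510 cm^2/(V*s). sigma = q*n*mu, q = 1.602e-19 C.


Step 1: sigma = q * n * mu
Step 2: sigma = 1.602e-19 * 1.12e+16 * 510
Step 3: sigma = 9.151e-01 S/cm

9.151e-01


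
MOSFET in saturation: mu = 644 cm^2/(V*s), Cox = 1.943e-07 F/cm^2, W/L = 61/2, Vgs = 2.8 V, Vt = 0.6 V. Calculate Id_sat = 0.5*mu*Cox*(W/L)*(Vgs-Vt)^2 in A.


Step 1: Overdrive voltage Vov = Vgs - Vt = 2.8 - 0.6 = 2.2 V
Step 2: W/L = 61/2 = 30.5
Step 3: Id = 0.5 * 644 * 1.943e-07 * 30.5 * 2.2^2
Step 4: Id = 9.24e-03 A

9.24e-03


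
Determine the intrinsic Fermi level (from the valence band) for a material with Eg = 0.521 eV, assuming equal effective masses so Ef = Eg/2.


Step 1: For an intrinsic semiconductor, the Fermi level sits at midgap.
Step 2: Ef = Eg / 2 = 0.521 / 2 = 0.2605 eV

0.2605


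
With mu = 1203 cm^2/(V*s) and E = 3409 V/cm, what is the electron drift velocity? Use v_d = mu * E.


Step 1: v_d = mu * E
Step 2: v_d = 1203 * 3409 = 4101027
Step 3: v_d = 4.10e+06 cm/s

4.10e+06


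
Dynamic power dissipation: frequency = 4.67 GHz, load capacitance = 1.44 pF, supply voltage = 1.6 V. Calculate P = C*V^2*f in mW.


Step 1: V^2 = 1.6^2 = 2.56 V^2
Step 2: P = C*V^2*f = 1.44e-12 F * 2.56 * 4.67e9 Hz
Step 3: P = 1.7215488e-02 W
Step 4: P = 17.215 mW

17.215


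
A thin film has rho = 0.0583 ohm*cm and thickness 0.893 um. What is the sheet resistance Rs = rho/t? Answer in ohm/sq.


Step 1: Convert thickness to cm: t = 0.893 um = 8.9300e-05 cm
Step 2: Rs = rho / t = 0.0583 / 8.9300e-05
Step 3: Rs = 652.9 ohm/sq

652.9


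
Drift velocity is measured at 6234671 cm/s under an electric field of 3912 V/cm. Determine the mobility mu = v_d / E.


Step 1: mu = v_d / E
Step 2: mu = 6234671 / 3912
Step 3: mu = 1593.73 cm^2/(V*s)

1593.73


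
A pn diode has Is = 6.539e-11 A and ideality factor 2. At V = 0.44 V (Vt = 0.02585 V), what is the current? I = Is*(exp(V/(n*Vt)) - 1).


Step 1: V/(n*Vt) = 0.44/(2*0.02585) = 8.5106
Step 2: exp(8.5106) = 4.9671e+03
Step 3: I = 6.539e-11 * (4.9671e+03 - 1) = 3.25e-07 A

3.25e-07


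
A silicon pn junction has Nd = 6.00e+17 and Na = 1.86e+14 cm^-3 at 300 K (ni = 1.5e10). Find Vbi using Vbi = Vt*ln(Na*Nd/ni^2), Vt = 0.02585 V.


Step 1: Compute Na*Nd/ni^2 = 1.86e+14 * 6.00e+17 / (1.5e10)^2 = 4.9600e+11
Step 2: ln(4.9600e+11) = 26.9298
Step 3: Vbi = 0.02585 * 26.9298 = 0.696 V

0.696


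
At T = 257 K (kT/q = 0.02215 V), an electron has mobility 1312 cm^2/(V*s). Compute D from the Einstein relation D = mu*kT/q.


Step 1: D = mu * (kT/q)
Step 2: D = 1312 * 0.02215
Step 3: D = 29.06 cm^2/s

29.06


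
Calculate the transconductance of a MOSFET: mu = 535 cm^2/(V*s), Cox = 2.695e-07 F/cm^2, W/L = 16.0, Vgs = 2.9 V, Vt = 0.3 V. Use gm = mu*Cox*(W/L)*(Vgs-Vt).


Step 1: Vov = Vgs - Vt = 2.9 - 0.3 = 2.6 V
Step 2: gm = mu * Cox * (W/L) * Vov
Step 3: gm = 535 * 2.695e-07 * 16.0 * 2.6 = 6.00e-03 S

6.00e-03


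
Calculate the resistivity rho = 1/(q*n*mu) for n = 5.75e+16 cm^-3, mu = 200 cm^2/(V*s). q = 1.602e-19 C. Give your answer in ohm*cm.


Step 1: sigma = q * n * mu = 1.602e-19 * 5.75e+16 * 200 = 1.84230e+00 S/cm
Step 2: rho = 1 / sigma = 1 / 1.84230e+00 = 0.5428 ohm*cm

0.5428


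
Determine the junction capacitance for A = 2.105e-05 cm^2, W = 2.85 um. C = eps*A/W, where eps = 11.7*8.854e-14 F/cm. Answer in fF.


Step 1: eps_Si = 11.7 * 8.854e-14 = 1.035918e-12 F/cm
Step 2: W in cm = 2.85 * 1e-4 = 2.85e-04 cm
Step 3: C = 1.035918e-12 * 2.105e-05 / 2.85e-04 = 7.651254e-14 F
Step 4: C = 76.51 fF

76.51


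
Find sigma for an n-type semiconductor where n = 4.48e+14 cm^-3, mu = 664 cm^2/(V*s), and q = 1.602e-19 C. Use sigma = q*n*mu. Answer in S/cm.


Step 1: sigma = q * n * mu
Step 2: sigma = 1.602e-19 * 4.48e+14 * 664
Step 3: sigma = 4.766e-02 S/cm

4.766e-02


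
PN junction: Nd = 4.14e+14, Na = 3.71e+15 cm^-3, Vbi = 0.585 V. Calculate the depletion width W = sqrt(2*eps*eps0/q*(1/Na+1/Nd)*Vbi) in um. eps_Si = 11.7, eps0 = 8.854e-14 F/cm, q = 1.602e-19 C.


Step 1: 1/Na + 1/Nd = 1/3.71e+15 + 1/4.14e+14 = 2.68500e-15
Step 2: 2*eps*eps0/q = 2*11.7*8.854e-14/1.602e-19 = 1.293281e+07
Step 3: W^2 = 1.293281e+07 * 2.68500e-15 * 0.585 = 2.03139e-08
Step 4: W = sqrt(2.03139e-08) = 1.425e-04 cm = 1.425 um

1.425


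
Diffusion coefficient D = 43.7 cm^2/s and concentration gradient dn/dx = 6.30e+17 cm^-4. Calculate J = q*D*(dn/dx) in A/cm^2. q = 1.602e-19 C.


Step 1: J = q * D * (dn/dx)
Step 2: J = 1.602e-19 * 43.7 * 6.30e+17
Step 3: J = 4.41e+00 A/cm^2

4.41e+00


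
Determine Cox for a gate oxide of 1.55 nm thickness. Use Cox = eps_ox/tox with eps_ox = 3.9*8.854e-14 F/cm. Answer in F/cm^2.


Step 1: eps_ox = 3.9 * 8.854e-14 = 3.45306e-13 F/cm
Step 2: tox in cm = 1.55 nm * 1e-7 = 1.5500e-07 cm
Step 3: Cox = 3.45306e-13 / 1.5500e-07 = 2.23e-06 F/cm^2

2.23e-06


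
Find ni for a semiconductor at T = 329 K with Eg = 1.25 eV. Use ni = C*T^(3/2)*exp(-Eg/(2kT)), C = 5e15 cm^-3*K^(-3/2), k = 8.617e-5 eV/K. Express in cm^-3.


Step 1: Compute kT = 8.617e-5 * 329 = 0.02834993 eV
Step 2: Exponent = -Eg/(2kT) = -1.25/(2*0.02834993) = -22.04591
Step 3: T^(3/2) = 329^1.5 = 5967.52
Step 4: ni = 5e15 * 5967.52 * exp(-22.04591) = 7.95e+09 cm^-3

7.95e+09


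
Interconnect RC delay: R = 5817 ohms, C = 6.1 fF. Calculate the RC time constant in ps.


Step 1: tau = R * C
Step 2: tau = 5817 * 6.1 fF = 5817 * 6.1e-15 F
Step 3: tau = 3.54837e-11 s = 35.4837 ps

35.4837


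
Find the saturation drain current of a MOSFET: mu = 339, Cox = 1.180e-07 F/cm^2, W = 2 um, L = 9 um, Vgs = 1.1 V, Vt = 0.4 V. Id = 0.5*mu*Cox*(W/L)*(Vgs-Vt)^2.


Step 1: Overdrive voltage Vov = Vgs - Vt = 1.1 - 0.4 = 0.7 V
Step 2: W/L = 2/9 = 0.222222
Step 3: Id = 0.5 * 339 * 1.180e-07 * 0.222222 * 0.7^2
Step 4: Id = 2.18e-06 A

2.18e-06


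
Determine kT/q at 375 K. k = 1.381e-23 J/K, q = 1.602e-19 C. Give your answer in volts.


Step 1: kT = 1.381e-23 * 375 = 5.17875e-21 J
Step 2: Vt = kT/q = 5.17875e-21 / 1.602e-19
Step 3: Vt = 0.03233 V

0.03233


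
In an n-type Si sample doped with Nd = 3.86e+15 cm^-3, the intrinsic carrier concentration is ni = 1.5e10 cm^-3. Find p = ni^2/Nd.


Step 1: Since Nd >> ni, n ≈ Nd = 3.86e+15 cm^-3
Step 2: p = ni^2 / n = (1.5e10)^2 / 3.86e+15
Step 3: p = 2.25e20 / 3.86e+15 = 5.83e+04 cm^-3

5.83e+04


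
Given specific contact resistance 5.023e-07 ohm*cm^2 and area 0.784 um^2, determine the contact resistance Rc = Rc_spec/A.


Step 1: Convert area to cm^2: 0.784 um^2 = 7.8400e-09 cm^2
Step 2: Rc = Rc_spec / A = 5.023e-07 / 7.8400e-09
Step 3: Rc = 6.41e+01 ohms

6.41e+01


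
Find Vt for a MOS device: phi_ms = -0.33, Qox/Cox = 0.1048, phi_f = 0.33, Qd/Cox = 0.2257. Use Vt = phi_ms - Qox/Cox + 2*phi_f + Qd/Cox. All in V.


Step 1: Vt = phi_ms - Qox/Cox + 2*phi_f + Qd/Cox
Step 2: Vt = -0.33 - 0.1048 + 2*0.33 + 0.2257
Step 3: Vt = -0.33 - 0.1048 + 0.66 + 0.2257
Step 4: Vt = 0.4509 V

0.4509


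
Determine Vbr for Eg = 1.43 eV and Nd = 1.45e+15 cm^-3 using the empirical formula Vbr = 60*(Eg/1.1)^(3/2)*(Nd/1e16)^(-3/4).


Step 1: Eg/1.1 = 1.43/1.1 = 1.300000
Step 2: (Eg/1.1)^1.5 = 1.300000^1.5 = 1.482228
Step 3: (Nd/1e16)^(-0.75) = (0.145)^(-0.75) = 4.255729
Step 4: Vbr = 60 * 1.482228 * 4.255729 = 378.5 V

378.5


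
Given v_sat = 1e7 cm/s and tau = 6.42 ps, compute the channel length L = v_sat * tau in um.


Step 1: tau in seconds = 6.42 ps * 1e-12 = 6.4200e-12 s
Step 2: L = v_sat * tau = 1e7 * 6.4200e-12 = 6.4200e-05 cm
Step 3: L in um = 6.4200e-05 * 1e4 = 0.642 um

0.642


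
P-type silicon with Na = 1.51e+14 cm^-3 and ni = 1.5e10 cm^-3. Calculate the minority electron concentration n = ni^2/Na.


Step 1: Majority hole concentration p ≈ Na = 1.51e+14 cm^-3
Step 2: n = ni^2 / Na = (1.5e10)^2 / 1.51e+14
Step 3: n = 1.49e+06 cm^-3

1.49e+06


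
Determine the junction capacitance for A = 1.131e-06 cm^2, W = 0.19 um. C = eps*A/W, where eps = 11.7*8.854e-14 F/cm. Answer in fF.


Step 1: eps_Si = 11.7 * 8.854e-14 = 1.035918e-12 F/cm
Step 2: W in cm = 0.19 * 1e-4 = 1.90e-05 cm
Step 3: C = 1.035918e-12 * 1.131e-06 / 1.90e-05 = 6.166438e-14 F
Step 4: C = 61.66 fF

61.66


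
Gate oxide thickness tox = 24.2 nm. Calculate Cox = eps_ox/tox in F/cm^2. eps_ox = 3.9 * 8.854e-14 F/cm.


Step 1: eps_ox = 3.9 * 8.854e-14 = 3.45306e-13 F/cm
Step 2: tox in cm = 24.2 nm * 1e-7 = 2.4200e-06 cm
Step 3: Cox = 3.45306e-13 / 2.4200e-06 = 1.43e-07 F/cm^2

1.43e-07


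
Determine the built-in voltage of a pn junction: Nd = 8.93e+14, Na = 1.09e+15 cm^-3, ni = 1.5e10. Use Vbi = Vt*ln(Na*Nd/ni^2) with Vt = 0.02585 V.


Step 1: Compute Na*Nd/ni^2 = 1.09e+15 * 8.93e+14 / (1.5e10)^2 = 4.3261e+09
Step 2: ln(4.3261e+09) = 22.1879
Step 3: Vbi = 0.02585 * 22.1879 = 0.574 V

0.574


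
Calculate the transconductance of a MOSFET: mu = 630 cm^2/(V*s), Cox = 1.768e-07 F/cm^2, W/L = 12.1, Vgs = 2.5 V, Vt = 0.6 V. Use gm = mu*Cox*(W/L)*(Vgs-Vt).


Step 1: Vov = Vgs - Vt = 2.5 - 0.6 = 1.9 V
Step 2: gm = mu * Cox * (W/L) * Vov
Step 3: gm = 630 * 1.768e-07 * 12.1 * 1.9 = 2.56e-03 S

2.56e-03


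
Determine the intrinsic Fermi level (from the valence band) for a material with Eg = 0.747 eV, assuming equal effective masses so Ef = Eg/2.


Step 1: For an intrinsic semiconductor, the Fermi level sits at midgap.
Step 2: Ef = Eg / 2 = 0.747 / 2 = 0.3735 eV

0.3735


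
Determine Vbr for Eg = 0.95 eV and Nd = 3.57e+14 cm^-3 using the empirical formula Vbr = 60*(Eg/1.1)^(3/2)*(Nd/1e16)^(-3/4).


Step 1: Eg/1.1 = 0.95/1.1 = 0.863636
Step 2: (Eg/1.1)^1.5 = 0.863636^1.5 = 0.802594
Step 3: (Nd/1e16)^(-0.75) = (0.0357)^(-0.75) = 12.175837
Step 4: Vbr = 60 * 0.802594 * 12.175837 = 586.3 V

586.3


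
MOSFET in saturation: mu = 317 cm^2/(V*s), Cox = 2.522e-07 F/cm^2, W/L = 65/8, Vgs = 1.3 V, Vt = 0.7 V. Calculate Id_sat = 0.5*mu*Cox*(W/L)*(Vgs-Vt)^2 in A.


Step 1: Overdrive voltage Vov = Vgs - Vt = 1.3 - 0.7 = 0.6 V
Step 2: W/L = 65/8 = 8.125
Step 3: Id = 0.5 * 317 * 2.522e-07 * 8.125 * 0.6^2
Step 4: Id = 1.17e-04 A

1.17e-04


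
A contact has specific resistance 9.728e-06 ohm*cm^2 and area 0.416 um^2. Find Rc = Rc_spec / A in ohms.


Step 1: Convert area to cm^2: 0.416 um^2 = 4.1600e-09 cm^2
Step 2: Rc = Rc_spec / A = 9.728e-06 / 4.1600e-09
Step 3: Rc = 2.34e+03 ohms

2.34e+03


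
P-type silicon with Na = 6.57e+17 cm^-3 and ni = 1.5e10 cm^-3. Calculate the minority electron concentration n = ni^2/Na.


Step 1: Majority hole concentration p ≈ Na = 6.57e+17 cm^-3
Step 2: n = ni^2 / Na = (1.5e10)^2 / 6.57e+17
Step 3: n = 3.42e+02 cm^-3

3.42e+02


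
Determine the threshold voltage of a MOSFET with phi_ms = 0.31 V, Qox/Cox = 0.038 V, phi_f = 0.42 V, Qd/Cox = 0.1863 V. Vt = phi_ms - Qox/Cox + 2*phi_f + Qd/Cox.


Step 1: Vt = phi_ms - Qox/Cox + 2*phi_f + Qd/Cox
Step 2: Vt = 0.31 - 0.038 + 2*0.42 + 0.1863
Step 3: Vt = 0.31 - 0.038 + 0.84 + 0.1863
Step 4: Vt = 1.2983 V

1.2983


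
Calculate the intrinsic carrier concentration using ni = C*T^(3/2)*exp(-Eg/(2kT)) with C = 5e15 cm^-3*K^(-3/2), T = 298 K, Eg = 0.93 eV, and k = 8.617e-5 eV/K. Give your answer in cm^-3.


Step 1: Compute kT = 8.617e-5 * 298 = 0.02567866 eV
Step 2: Exponent = -Eg/(2kT) = -0.93/(2*0.02567866) = -18.10842
Step 3: T^(3/2) = 298^1.5 = 5144.28
Step 4: ni = 5e15 * 5144.28 * exp(-18.10842) = 3.51e+11 cm^-3

3.51e+11


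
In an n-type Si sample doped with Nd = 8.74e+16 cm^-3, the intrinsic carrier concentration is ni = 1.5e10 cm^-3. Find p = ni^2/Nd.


Step 1: Since Nd >> ni, n ≈ Nd = 8.74e+16 cm^-3
Step 2: p = ni^2 / n = (1.5e10)^2 / 8.74e+16
Step 3: p = 2.25e20 / 8.74e+16 = 2.57e+03 cm^-3

2.57e+03


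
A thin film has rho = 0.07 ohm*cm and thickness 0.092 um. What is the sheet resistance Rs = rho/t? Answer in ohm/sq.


Step 1: Convert thickness to cm: t = 0.092 um = 9.2000e-06 cm
Step 2: Rs = rho / t = 0.07 / 9.2000e-06
Step 3: Rs = 7608.7 ohm/sq

7608.7


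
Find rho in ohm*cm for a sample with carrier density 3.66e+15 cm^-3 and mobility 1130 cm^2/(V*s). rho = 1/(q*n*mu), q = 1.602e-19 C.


Step 1: sigma = q * n * mu = 1.602e-19 * 3.66e+15 * 1130 = 6.62555e-01 S/cm
Step 2: rho = 1 / sigma = 1 / 6.62555e-01 = 1.509 ohm*cm

1.509


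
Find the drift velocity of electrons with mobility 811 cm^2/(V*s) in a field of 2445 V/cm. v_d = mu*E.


Step 1: v_d = mu * E
Step 2: v_d = 811 * 2445 = 1982895
Step 3: v_d = 1.98e+06 cm/s

1.98e+06


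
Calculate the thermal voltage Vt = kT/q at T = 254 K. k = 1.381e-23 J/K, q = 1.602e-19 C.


Step 1: kT = 1.381e-23 * 254 = 3.50774e-21 J
Step 2: Vt = kT/q = 3.50774e-21 / 1.602e-19
Step 3: Vt = 0.0219 V

0.0219


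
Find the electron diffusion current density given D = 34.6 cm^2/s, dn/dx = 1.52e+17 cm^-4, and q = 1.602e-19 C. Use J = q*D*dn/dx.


Step 1: J = q * D * (dn/dx)
Step 2: J = 1.602e-19 * 34.6 * 1.52e+17
Step 3: J = 8.43e-01 A/cm^2

8.43e-01


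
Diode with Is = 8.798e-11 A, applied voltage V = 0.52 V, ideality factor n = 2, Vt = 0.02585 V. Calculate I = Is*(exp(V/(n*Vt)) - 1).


Step 1: V/(n*Vt) = 0.52/(2*0.02585) = 10.0580
Step 2: exp(10.0580) = 2.3342e+04
Step 3: I = 8.798e-11 * (2.3342e+04 - 1) = 2.05e-06 A

2.05e-06


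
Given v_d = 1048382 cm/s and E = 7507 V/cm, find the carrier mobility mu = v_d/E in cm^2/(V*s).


Step 1: mu = v_d / E
Step 2: mu = 1048382 / 7507
Step 3: mu = 139.65 cm^2/(V*s)

139.65


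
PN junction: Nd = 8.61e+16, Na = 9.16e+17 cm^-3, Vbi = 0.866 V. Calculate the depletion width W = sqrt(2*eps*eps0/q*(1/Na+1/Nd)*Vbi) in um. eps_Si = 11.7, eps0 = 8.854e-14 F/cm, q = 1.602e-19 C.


Step 1: 1/Na + 1/Nd = 1/9.16e+17 + 1/8.61e+16 = 1.27061e-17
Step 2: 2*eps*eps0/q = 2*11.7*8.854e-14/1.602e-19 = 1.293281e+07
Step 3: W^2 = 1.293281e+07 * 1.27061e-17 * 0.866 = 1.42306e-10
Step 4: W = sqrt(1.42306e-10) = 1.193e-05 cm = 0.1193 um

0.1193


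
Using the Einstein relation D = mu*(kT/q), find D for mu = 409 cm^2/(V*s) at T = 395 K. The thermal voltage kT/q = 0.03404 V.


Step 1: D = mu * (kT/q)
Step 2: D = 409 * 0.03404
Step 3: D = 13.92 cm^2/s

13.92


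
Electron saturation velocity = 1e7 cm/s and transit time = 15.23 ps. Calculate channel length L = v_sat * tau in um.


Step 1: tau in seconds = 15.23 ps * 1e-12 = 1.5230e-11 s
Step 2: L = v_sat * tau = 1e7 * 1.5230e-11 = 1.5230e-04 cm
Step 3: L in um = 1.5230e-04 * 1e4 = 1.523 um

1.523


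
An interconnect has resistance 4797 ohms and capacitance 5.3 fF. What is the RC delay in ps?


Step 1: tau = R * C
Step 2: tau = 4797 * 5.3 fF = 4797 * 5.3e-15 F
Step 3: tau = 2.54241e-11 s = 25.4241 ps

25.4241


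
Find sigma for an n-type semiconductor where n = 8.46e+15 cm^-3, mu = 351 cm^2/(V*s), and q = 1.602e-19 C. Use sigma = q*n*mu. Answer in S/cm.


Step 1: sigma = q * n * mu
Step 2: sigma = 1.602e-19 * 8.46e+15 * 351
Step 3: sigma = 4.757e-01 S/cm

4.757e-01


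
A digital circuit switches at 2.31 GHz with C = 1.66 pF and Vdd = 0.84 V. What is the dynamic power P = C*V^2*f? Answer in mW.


Step 1: V^2 = 0.84^2 = 0.7056 V^2
Step 2: P = C*V^2*f = 1.66e-12 F * 0.7056 * 2.31e9 Hz
Step 3: P = 2.70569376e-03 W
Step 4: P = 2.706 mW

2.706


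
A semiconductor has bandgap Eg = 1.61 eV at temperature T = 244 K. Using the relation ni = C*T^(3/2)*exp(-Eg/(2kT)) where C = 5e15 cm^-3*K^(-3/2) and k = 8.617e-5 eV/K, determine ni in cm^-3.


Step 1: Compute kT = 8.617e-5 * 244 = 0.02102548 eV
Step 2: Exponent = -Eg/(2kT) = -1.61/(2*0.02102548) = -38.28688
Step 3: T^(3/2) = 244^1.5 = 3811.40
Step 4: ni = 5e15 * 3811.40 * exp(-38.28688) = 4.49e+02 cm^-3

4.49e+02
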